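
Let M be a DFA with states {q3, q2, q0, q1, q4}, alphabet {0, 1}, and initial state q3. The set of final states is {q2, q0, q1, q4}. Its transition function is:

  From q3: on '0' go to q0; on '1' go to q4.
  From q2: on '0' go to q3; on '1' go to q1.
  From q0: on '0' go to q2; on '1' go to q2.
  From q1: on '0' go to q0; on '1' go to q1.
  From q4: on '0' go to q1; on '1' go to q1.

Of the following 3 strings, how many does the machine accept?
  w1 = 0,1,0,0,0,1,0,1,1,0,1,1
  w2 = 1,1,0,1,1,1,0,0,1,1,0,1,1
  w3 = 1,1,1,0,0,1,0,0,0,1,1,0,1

3

w1:
  start at q3
  read '0': q3 → q0
  read '1': q0 → q2
  read '0': q2 → q3
  read '0': q3 → q0
  read '0': q0 → q2
  read '1': q2 → q1
  read '0': q1 → q0
  read '1': q0 → q2
  read '1': q2 → q1
  read '0': q1 → q0
  read '1': q0 → q2
  read '1': q2 → q1
  end q1, accepted
w2:
  start at q3
  read '1': q3 → q4
  read '1': q4 → q1
  read '0': q1 → q0
  read '1': q0 → q2
  read '1': q2 → q1
  read '1': q1 → q1
  read '0': q1 → q0
  read '0': q0 → q2
  read '1': q2 → q1
  read '1': q1 → q1
  read '0': q1 → q0
  read '1': q0 → q2
  read '1': q2 → q1
  end q1, accepted
w3:
  start at q3
  read '1': q3 → q4
  read '1': q4 → q1
  read '1': q1 → q1
  read '0': q1 → q0
  read '0': q0 → q2
  read '1': q2 → q1
  read '0': q1 → q0
  read '0': q0 → q2
  read '0': q2 → q3
  read '1': q3 → q4
  read '1': q4 → q1
  read '0': q1 → q0
  read '1': q0 → q2
  end q2, accepted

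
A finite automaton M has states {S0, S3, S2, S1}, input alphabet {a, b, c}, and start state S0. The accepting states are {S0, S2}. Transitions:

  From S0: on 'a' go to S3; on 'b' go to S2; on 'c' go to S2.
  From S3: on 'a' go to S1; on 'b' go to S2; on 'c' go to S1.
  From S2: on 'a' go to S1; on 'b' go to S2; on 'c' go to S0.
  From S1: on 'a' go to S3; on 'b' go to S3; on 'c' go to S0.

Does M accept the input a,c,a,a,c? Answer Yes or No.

S0 → S3 → S1 → S3 → S1 → S0
End state S0 is accepting.

Yes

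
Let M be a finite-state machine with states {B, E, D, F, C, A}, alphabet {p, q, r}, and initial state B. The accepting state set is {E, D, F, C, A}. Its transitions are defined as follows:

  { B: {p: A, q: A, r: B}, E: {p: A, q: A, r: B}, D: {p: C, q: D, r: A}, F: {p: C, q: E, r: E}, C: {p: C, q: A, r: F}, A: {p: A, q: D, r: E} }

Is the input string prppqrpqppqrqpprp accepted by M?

Yes

B → A → E → A → A → D → A → A → D → C → C → A → E → A → A → A → E → A
End state A is accepting.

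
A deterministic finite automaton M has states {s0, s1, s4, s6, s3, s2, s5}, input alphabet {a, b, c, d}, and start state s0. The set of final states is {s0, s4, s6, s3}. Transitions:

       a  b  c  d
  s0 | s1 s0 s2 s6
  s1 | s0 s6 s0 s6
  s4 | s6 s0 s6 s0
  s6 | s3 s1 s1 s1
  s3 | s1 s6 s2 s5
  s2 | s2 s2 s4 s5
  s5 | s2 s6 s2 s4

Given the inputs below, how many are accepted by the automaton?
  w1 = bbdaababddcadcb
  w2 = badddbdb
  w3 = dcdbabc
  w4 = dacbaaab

w1: Trace: s0 -b-> s0 -b-> s0 -d-> s6 -a-> s3 -a-> s1 -b-> s6 -a-> s3 -b-> s6 -d-> s1 -d-> s6 -c-> s1 -a-> s0 -d-> s6 -c-> s1 -b-> s6  → end s6, accepted
w2: Trace: s0 -b-> s0 -a-> s1 -d-> s6 -d-> s1 -d-> s6 -b-> s1 -d-> s6 -b-> s1  → end s1, rejected
w3: Trace: s0 -d-> s6 -c-> s1 -d-> s6 -b-> s1 -a-> s0 -b-> s0 -c-> s2  → end s2, rejected
w4: Trace: s0 -d-> s6 -a-> s3 -c-> s2 -b-> s2 -a-> s2 -a-> s2 -a-> s2 -b-> s2  → end s2, rejected

1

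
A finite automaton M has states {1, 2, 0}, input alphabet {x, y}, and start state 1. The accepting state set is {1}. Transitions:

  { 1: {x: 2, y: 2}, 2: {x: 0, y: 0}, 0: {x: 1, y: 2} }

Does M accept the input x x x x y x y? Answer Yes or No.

Trace: 1 -x-> 2 -x-> 0 -x-> 1 -x-> 2 -y-> 0 -x-> 1 -y-> 2
End state 2 is not accepting.

No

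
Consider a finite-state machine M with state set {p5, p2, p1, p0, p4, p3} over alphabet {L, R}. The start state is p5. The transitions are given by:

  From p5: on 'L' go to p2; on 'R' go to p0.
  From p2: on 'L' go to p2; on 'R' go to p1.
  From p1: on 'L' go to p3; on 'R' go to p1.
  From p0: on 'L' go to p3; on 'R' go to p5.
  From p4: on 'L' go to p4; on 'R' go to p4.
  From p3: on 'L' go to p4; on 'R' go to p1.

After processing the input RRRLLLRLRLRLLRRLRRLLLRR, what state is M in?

start at p5
read 'R': p5 → p0
read 'R': p0 → p5
read 'R': p5 → p0
read 'L': p0 → p3
read 'L': p3 → p4
read 'L': p4 → p4
read 'R': p4 → p4
read 'L': p4 → p4
read 'R': p4 → p4
read 'L': p4 → p4
read 'R': p4 → p4
read 'L': p4 → p4
read 'L': p4 → p4
read 'R': p4 → p4
read 'R': p4 → p4
read 'L': p4 → p4
read 'R': p4 → p4
read 'R': p4 → p4
read 'L': p4 → p4
read 'L': p4 → p4
read 'L': p4 → p4
read 'R': p4 → p4
read 'R': p4 → p4

p4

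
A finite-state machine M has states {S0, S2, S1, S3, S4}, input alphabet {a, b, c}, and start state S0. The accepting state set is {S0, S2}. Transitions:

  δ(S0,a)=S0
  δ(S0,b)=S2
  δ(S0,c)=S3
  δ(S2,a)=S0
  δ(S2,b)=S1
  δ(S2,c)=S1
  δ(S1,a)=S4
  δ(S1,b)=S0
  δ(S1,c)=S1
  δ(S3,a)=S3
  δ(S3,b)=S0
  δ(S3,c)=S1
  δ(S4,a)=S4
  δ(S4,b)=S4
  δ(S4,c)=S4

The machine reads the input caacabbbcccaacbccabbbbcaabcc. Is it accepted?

start at S0
read 'c': S0 → S3
read 'a': S3 → S3
read 'a': S3 → S3
read 'c': S3 → S1
read 'a': S1 → S4
read 'b': S4 → S4
read 'b': S4 → S4
read 'b': S4 → S4
read 'c': S4 → S4
read 'c': S4 → S4
read 'c': S4 → S4
read 'a': S4 → S4
read 'a': S4 → S4
read 'c': S4 → S4
read 'b': S4 → S4
read 'c': S4 → S4
read 'c': S4 → S4
read 'a': S4 → S4
read 'b': S4 → S4
read 'b': S4 → S4
read 'b': S4 → S4
read 'b': S4 → S4
read 'c': S4 → S4
read 'a': S4 → S4
read 'a': S4 → S4
read 'b': S4 → S4
read 'c': S4 → S4
read 'c': S4 → S4
End state S4 is not accepting.

No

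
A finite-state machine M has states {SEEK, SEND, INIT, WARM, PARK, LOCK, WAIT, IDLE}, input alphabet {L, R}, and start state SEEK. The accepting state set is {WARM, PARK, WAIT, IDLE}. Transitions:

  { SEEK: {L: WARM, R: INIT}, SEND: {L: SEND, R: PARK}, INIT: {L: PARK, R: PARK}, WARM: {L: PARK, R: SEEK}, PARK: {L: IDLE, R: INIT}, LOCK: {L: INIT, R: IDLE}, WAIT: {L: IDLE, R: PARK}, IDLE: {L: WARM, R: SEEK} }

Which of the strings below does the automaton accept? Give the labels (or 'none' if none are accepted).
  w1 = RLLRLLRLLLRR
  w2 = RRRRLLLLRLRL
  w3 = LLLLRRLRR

w2, w3

w1: Trace: SEEK -R-> INIT -L-> PARK -L-> IDLE -R-> SEEK -L-> WARM -L-> PARK -R-> INIT -L-> PARK -L-> IDLE -L-> WARM -R-> SEEK -R-> INIT  → end INIT, rejected
w2: Trace: SEEK -R-> INIT -R-> PARK -R-> INIT -R-> PARK -L-> IDLE -L-> WARM -L-> PARK -L-> IDLE -R-> SEEK -L-> WARM -R-> SEEK -L-> WARM  → end WARM, accepted
w3: Trace: SEEK -L-> WARM -L-> PARK -L-> IDLE -L-> WARM -R-> SEEK -R-> INIT -L-> PARK -R-> INIT -R-> PARK  → end PARK, accepted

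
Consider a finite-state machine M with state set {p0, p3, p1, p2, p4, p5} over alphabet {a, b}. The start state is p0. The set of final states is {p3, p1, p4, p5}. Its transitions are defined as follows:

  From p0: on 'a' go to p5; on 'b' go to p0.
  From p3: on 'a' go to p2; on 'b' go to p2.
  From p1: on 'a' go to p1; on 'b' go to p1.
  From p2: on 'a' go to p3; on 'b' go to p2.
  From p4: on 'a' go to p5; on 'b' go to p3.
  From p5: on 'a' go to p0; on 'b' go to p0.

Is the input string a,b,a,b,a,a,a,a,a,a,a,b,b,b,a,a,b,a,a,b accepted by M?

No

Trace: p0 -a-> p5 -b-> p0 -a-> p5 -b-> p0 -a-> p5 -a-> p0 -a-> p5 -a-> p0 -a-> p5 -a-> p0 -a-> p5 -b-> p0 -b-> p0 -b-> p0 -a-> p5 -a-> p0 -b-> p0 -a-> p5 -a-> p0 -b-> p0
End state p0 is not accepting.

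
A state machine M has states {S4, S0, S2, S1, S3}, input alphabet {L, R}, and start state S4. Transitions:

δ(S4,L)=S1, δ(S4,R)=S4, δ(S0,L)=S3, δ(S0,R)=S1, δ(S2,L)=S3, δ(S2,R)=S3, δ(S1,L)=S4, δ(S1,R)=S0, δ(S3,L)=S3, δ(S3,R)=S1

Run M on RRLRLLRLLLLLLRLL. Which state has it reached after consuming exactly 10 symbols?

S4 → S4 → S4 → S1 → S0 → S3 → S3 → S1 → S4 → S1 → S4
After 10 symbols: S4.

S4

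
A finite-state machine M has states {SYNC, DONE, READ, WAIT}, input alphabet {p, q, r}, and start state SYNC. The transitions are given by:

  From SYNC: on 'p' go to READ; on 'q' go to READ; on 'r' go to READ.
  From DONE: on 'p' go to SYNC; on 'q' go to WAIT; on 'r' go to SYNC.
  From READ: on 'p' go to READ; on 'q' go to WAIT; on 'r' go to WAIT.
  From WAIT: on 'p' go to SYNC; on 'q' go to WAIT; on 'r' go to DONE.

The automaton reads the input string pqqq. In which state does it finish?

Trace: SYNC -p-> READ -q-> WAIT -q-> WAIT -q-> WAIT

WAIT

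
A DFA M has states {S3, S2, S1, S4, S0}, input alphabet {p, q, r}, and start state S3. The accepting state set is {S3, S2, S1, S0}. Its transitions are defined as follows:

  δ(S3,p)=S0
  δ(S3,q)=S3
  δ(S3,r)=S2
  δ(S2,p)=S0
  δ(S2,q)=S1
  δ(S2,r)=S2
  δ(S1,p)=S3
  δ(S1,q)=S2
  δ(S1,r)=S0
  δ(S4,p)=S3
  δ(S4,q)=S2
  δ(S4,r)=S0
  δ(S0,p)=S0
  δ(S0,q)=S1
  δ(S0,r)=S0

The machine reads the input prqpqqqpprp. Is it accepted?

Trace: S3 -p-> S0 -r-> S0 -q-> S1 -p-> S3 -q-> S3 -q-> S3 -q-> S3 -p-> S0 -p-> S0 -r-> S0 -p-> S0
End state S0 is accepting.

Yes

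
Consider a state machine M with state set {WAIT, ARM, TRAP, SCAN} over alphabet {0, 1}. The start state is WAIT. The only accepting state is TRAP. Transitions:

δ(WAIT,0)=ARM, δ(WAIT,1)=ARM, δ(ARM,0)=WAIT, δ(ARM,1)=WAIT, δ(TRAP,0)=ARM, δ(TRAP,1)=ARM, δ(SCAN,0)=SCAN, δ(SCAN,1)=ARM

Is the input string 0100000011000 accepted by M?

No

Trace: WAIT -0-> ARM -1-> WAIT -0-> ARM -0-> WAIT -0-> ARM -0-> WAIT -0-> ARM -0-> WAIT -1-> ARM -1-> WAIT -0-> ARM -0-> WAIT -0-> ARM
End state ARM is not accepting.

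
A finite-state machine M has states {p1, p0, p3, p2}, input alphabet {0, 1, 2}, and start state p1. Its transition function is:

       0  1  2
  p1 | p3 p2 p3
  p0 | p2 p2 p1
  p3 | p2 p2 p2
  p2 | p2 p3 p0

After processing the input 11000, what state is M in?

p2

p1 → p2 → p3 → p2 → p2 → p2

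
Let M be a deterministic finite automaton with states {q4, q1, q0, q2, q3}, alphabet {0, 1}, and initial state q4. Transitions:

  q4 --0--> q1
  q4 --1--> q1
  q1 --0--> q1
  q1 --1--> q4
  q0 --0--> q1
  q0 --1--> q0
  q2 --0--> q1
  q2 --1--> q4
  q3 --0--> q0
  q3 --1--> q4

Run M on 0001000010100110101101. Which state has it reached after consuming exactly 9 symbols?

Trace: q4 -0-> q1 -0-> q1 -0-> q1 -1-> q4 -0-> q1 -0-> q1 -0-> q1 -0-> q1 -1-> q4
After 9 symbols: q4.

q4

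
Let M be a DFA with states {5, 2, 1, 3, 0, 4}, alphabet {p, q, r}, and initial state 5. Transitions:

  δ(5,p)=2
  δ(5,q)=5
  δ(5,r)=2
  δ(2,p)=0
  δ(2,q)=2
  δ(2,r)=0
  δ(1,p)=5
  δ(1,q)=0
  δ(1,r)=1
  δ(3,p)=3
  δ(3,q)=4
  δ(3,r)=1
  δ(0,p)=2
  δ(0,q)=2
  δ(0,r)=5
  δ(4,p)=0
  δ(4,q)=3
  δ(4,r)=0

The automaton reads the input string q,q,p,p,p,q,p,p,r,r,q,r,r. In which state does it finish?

0

Trace: 5 -q-> 5 -q-> 5 -p-> 2 -p-> 0 -p-> 2 -q-> 2 -p-> 0 -p-> 2 -r-> 0 -r-> 5 -q-> 5 -r-> 2 -r-> 0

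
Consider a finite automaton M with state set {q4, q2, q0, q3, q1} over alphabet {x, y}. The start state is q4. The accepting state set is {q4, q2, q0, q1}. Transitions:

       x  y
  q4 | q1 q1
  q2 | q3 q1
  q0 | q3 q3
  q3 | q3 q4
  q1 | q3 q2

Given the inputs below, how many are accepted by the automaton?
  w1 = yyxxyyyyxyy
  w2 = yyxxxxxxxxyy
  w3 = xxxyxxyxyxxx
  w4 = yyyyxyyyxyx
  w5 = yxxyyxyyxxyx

w1: Trace: q4 -y-> q1 -y-> q2 -x-> q3 -x-> q3 -y-> q4 -y-> q1 -y-> q2 -y-> q1 -x-> q3 -y-> q4 -y-> q1  → end q1, accepted
w2: Trace: q4 -y-> q1 -y-> q2 -x-> q3 -x-> q3 -x-> q3 -x-> q3 -x-> q3 -x-> q3 -x-> q3 -x-> q3 -y-> q4 -y-> q1  → end q1, accepted
w3: Trace: q4 -x-> q1 -x-> q3 -x-> q3 -y-> q4 -x-> q1 -x-> q3 -y-> q4 -x-> q1 -y-> q2 -x-> q3 -x-> q3 -x-> q3  → end q3, rejected
w4: Trace: q4 -y-> q1 -y-> q2 -y-> q1 -y-> q2 -x-> q3 -y-> q4 -y-> q1 -y-> q2 -x-> q3 -y-> q4 -x-> q1  → end q1, accepted
w5: Trace: q4 -y-> q1 -x-> q3 -x-> q3 -y-> q4 -y-> q1 -x-> q3 -y-> q4 -y-> q1 -x-> q3 -x-> q3 -y-> q4 -x-> q1  → end q1, accepted

4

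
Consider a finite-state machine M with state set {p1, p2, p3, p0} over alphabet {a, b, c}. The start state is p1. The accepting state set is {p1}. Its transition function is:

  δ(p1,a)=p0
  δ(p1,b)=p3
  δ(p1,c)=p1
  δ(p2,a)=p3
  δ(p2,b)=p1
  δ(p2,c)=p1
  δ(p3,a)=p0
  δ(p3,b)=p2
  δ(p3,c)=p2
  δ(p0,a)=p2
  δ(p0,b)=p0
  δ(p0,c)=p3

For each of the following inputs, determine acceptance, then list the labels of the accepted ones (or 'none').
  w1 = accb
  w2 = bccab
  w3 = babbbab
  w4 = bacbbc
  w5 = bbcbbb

w1, w3, w4, w5

w1:
  start at p1
  read 'a': p1 → p0
  read 'c': p0 → p3
  read 'c': p3 → p2
  read 'b': p2 → p1
  end p1, accepted
w2:
  start at p1
  read 'b': p1 → p3
  read 'c': p3 → p2
  read 'c': p2 → p1
  read 'a': p1 → p0
  read 'b': p0 → p0
  end p0, rejected
w3:
  start at p1
  read 'b': p1 → p3
  read 'a': p3 → p0
  read 'b': p0 → p0
  read 'b': p0 → p0
  read 'b': p0 → p0
  read 'a': p0 → p2
  read 'b': p2 → p1
  end p1, accepted
w4:
  start at p1
  read 'b': p1 → p3
  read 'a': p3 → p0
  read 'c': p0 → p3
  read 'b': p3 → p2
  read 'b': p2 → p1
  read 'c': p1 → p1
  end p1, accepted
w5:
  start at p1
  read 'b': p1 → p3
  read 'b': p3 → p2
  read 'c': p2 → p1
  read 'b': p1 → p3
  read 'b': p3 → p2
  read 'b': p2 → p1
  end p1, accepted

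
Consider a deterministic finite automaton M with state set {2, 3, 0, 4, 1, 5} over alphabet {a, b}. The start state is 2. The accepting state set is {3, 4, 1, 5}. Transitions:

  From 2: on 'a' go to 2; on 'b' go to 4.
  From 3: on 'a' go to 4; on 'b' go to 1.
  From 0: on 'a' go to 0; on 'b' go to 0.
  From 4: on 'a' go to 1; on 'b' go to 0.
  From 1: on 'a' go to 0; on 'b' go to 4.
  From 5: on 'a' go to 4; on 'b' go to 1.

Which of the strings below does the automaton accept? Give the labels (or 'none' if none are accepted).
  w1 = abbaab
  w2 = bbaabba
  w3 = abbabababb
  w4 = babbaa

w1: 2 → 2 → 4 → 0 → 0 → 0 → 0  → end 0, rejected
w2: 2 → 4 → 0 → 0 → 0 → 0 → 0 → 0  → end 0, rejected
w3: 2 → 2 → 4 → 0 → 0 → 0 → 0 → 0 → 0 → 0 → 0  → end 0, rejected
w4: 2 → 4 → 1 → 4 → 0 → 0 → 0  → end 0, rejected

none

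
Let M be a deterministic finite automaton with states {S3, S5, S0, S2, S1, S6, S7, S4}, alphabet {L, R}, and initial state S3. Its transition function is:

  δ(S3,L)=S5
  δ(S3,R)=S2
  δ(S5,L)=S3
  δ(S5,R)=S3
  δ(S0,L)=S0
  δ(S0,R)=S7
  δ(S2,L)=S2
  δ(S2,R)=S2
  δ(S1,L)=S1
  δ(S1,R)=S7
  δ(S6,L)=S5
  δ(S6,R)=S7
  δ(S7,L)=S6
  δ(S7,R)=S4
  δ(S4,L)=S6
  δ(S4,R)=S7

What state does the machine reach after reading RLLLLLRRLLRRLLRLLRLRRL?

Trace: S3 -R-> S2 -L-> S2 -L-> S2 -L-> S2 -L-> S2 -L-> S2 -R-> S2 -R-> S2 -L-> S2 -L-> S2 -R-> S2 -R-> S2 -L-> S2 -L-> S2 -R-> S2 -L-> S2 -L-> S2 -R-> S2 -L-> S2 -R-> S2 -R-> S2 -L-> S2

S2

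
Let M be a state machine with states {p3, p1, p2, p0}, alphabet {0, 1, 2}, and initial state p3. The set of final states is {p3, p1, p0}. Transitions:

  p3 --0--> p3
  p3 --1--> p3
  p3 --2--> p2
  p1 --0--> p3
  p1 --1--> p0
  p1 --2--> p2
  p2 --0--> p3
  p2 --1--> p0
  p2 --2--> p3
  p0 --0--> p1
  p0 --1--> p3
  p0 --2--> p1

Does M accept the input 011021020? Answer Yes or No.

start at p3
read '0': p3 → p3
read '1': p3 → p3
read '1': p3 → p3
read '0': p3 → p3
read '2': p3 → p2
read '1': p2 → p0
read '0': p0 → p1
read '2': p1 → p2
read '0': p2 → p3
End state p3 is accepting.

Yes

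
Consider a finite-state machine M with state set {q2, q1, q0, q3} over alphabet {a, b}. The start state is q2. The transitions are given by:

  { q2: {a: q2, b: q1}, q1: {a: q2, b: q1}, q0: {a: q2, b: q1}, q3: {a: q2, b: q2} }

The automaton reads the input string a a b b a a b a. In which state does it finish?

q2

start at q2
read 'a': q2 → q2
read 'a': q2 → q2
read 'b': q2 → q1
read 'b': q1 → q1
read 'a': q1 → q2
read 'a': q2 → q2
read 'b': q2 → q1
read 'a': q1 → q2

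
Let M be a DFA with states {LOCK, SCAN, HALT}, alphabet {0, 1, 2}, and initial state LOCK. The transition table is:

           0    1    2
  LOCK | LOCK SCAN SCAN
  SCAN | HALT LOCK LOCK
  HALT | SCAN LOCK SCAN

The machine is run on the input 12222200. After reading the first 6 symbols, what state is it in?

start at LOCK
read '1': LOCK → SCAN
read '2': SCAN → LOCK
read '2': LOCK → SCAN
read '2': SCAN → LOCK
read '2': LOCK → SCAN
read '2': SCAN → LOCK
After 6 symbols: LOCK.

LOCK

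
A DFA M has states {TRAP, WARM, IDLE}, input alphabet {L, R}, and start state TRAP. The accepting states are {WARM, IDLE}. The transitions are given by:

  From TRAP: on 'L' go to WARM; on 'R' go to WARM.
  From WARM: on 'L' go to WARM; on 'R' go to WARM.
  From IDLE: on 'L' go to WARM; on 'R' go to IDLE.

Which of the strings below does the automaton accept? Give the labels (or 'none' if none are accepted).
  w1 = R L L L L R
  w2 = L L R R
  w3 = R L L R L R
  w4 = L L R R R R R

w1, w2, w3, w4

w1:
  start at TRAP
  read 'R': TRAP → WARM
  read 'L': WARM → WARM
  read 'L': WARM → WARM
  read 'L': WARM → WARM
  read 'L': WARM → WARM
  read 'R': WARM → WARM
  end WARM, accepted
w2:
  start at TRAP
  read 'L': TRAP → WARM
  read 'L': WARM → WARM
  read 'R': WARM → WARM
  read 'R': WARM → WARM
  end WARM, accepted
w3:
  start at TRAP
  read 'R': TRAP → WARM
  read 'L': WARM → WARM
  read 'L': WARM → WARM
  read 'R': WARM → WARM
  read 'L': WARM → WARM
  read 'R': WARM → WARM
  end WARM, accepted
w4:
  start at TRAP
  read 'L': TRAP → WARM
  read 'L': WARM → WARM
  read 'R': WARM → WARM
  read 'R': WARM → WARM
  read 'R': WARM → WARM
  read 'R': WARM → WARM
  read 'R': WARM → WARM
  end WARM, accepted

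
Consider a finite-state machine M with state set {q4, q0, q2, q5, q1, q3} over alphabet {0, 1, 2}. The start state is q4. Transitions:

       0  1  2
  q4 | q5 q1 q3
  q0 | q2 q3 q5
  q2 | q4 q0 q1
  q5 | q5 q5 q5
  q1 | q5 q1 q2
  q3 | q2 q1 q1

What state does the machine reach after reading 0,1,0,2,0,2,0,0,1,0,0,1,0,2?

q5

Trace: q4 -0-> q5 -1-> q5 -0-> q5 -2-> q5 -0-> q5 -2-> q5 -0-> q5 -0-> q5 -1-> q5 -0-> q5 -0-> q5 -1-> q5 -0-> q5 -2-> q5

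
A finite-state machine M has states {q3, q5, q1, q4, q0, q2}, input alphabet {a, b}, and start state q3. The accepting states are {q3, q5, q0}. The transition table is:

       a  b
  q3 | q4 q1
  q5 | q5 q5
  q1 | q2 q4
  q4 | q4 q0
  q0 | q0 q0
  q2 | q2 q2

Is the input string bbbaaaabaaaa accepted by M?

start at q3
read 'b': q3 → q1
read 'b': q1 → q4
read 'b': q4 → q0
read 'a': q0 → q0
read 'a': q0 → q0
read 'a': q0 → q0
read 'a': q0 → q0
read 'b': q0 → q0
read 'a': q0 → q0
read 'a': q0 → q0
read 'a': q0 → q0
read 'a': q0 → q0
End state q0 is accepting.

Yes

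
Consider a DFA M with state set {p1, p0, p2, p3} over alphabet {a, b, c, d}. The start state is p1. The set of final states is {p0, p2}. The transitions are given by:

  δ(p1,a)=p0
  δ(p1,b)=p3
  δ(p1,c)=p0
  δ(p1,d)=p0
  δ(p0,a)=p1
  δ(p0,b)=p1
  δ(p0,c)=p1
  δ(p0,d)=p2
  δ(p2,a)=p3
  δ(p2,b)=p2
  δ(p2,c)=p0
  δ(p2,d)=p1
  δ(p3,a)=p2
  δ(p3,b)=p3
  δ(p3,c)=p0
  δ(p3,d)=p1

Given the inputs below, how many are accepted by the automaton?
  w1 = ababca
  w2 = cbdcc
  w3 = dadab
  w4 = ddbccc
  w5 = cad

w1:
  start at p1
  read 'a': p1 → p0
  read 'b': p0 → p1
  read 'a': p1 → p0
  read 'b': p0 → p1
  read 'c': p1 → p0
  read 'a': p0 → p1
  end p1, rejected
w2:
  start at p1
  read 'c': p1 → p0
  read 'b': p0 → p1
  read 'd': p1 → p0
  read 'c': p0 → p1
  read 'c': p1 → p0
  end p0, accepted
w3:
  start at p1
  read 'd': p1 → p0
  read 'a': p0 → p1
  read 'd': p1 → p0
  read 'a': p0 → p1
  read 'b': p1 → p3
  end p3, rejected
w4:
  start at p1
  read 'd': p1 → p0
  read 'd': p0 → p2
  read 'b': p2 → p2
  read 'c': p2 → p0
  read 'c': p0 → p1
  read 'c': p1 → p0
  end p0, accepted
w5:
  start at p1
  read 'c': p1 → p0
  read 'a': p0 → p1
  read 'd': p1 → p0
  end p0, accepted

3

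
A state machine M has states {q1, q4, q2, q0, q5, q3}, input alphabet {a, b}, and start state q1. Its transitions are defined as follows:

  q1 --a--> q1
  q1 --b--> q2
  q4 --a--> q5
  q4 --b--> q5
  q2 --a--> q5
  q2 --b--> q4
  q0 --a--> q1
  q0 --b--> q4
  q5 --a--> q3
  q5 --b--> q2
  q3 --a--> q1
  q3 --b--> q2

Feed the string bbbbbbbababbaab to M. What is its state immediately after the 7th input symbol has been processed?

start at q1
read 'b': q1 → q2
read 'b': q2 → q4
read 'b': q4 → q5
read 'b': q5 → q2
read 'b': q2 → q4
read 'b': q4 → q5
read 'b': q5 → q2
After 7 symbols: q2.

q2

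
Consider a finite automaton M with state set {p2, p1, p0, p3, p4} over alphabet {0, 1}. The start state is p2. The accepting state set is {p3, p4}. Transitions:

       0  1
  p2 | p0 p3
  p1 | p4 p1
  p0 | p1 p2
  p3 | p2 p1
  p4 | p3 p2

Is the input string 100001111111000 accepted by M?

No

start at p2
read '1': p2 → p3
read '0': p3 → p2
read '0': p2 → p0
read '0': p0 → p1
read '0': p1 → p4
read '1': p4 → p2
read '1': p2 → p3
read '1': p3 → p1
read '1': p1 → p1
read '1': p1 → p1
read '1': p1 → p1
read '1': p1 → p1
read '0': p1 → p4
read '0': p4 → p3
read '0': p3 → p2
End state p2 is not accepting.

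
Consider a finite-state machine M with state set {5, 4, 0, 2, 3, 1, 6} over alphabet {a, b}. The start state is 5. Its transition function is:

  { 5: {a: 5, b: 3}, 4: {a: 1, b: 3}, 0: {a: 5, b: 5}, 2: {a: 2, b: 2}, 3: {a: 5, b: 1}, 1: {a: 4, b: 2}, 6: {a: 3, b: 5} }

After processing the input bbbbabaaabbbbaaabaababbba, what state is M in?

start at 5
read 'b': 5 → 3
read 'b': 3 → 1
read 'b': 1 → 2
read 'b': 2 → 2
read 'a': 2 → 2
read 'b': 2 → 2
read 'a': 2 → 2
read 'a': 2 → 2
read 'a': 2 → 2
read 'b': 2 → 2
read 'b': 2 → 2
read 'b': 2 → 2
read 'b': 2 → 2
read 'a': 2 → 2
read 'a': 2 → 2
read 'a': 2 → 2
read 'b': 2 → 2
read 'a': 2 → 2
read 'a': 2 → 2
read 'b': 2 → 2
read 'a': 2 → 2
read 'b': 2 → 2
read 'b': 2 → 2
read 'b': 2 → 2
read 'a': 2 → 2

2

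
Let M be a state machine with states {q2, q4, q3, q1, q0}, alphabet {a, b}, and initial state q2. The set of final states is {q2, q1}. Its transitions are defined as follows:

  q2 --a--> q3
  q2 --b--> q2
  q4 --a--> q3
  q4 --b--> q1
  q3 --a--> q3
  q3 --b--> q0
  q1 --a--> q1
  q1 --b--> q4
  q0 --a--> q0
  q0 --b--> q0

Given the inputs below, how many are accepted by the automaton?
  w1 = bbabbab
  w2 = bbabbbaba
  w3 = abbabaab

w1: q2 → q2 → q2 → q3 → q0 → q0 → q0 → q0  → end q0, rejected
w2: q2 → q2 → q2 → q3 → q0 → q0 → q0 → q0 → q0 → q0  → end q0, rejected
w3: q2 → q3 → q0 → q0 → q0 → q0 → q0 → q0 → q0  → end q0, rejected

0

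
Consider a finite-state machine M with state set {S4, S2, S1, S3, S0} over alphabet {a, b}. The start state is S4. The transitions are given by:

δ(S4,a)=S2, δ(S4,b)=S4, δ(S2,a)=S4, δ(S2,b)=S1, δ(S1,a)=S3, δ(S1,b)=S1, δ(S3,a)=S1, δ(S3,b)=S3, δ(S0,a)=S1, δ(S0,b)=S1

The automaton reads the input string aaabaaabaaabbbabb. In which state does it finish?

S4 → S2 → S4 → S2 → S1 → S3 → S1 → S3 → S3 → S1 → S3 → S1 → S1 → S1 → S1 → S3 → S3 → S3

S3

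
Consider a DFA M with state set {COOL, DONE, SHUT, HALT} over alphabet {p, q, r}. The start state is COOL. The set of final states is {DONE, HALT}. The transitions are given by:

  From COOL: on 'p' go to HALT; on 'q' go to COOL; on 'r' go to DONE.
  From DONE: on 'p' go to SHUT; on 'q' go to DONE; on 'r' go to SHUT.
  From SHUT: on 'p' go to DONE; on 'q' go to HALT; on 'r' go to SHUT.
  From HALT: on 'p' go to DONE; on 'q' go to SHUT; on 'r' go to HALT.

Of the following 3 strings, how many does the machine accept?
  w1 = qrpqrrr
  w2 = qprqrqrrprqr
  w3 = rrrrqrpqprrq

3

w1: COOL → COOL → DONE → SHUT → HALT → HALT → HALT → HALT  → end HALT, accepted
w2: COOL → COOL → HALT → HALT → SHUT → SHUT → HALT → HALT → HALT → DONE → SHUT → HALT → HALT  → end HALT, accepted
w3: COOL → DONE → SHUT → SHUT → SHUT → HALT → HALT → DONE → DONE → SHUT → SHUT → SHUT → HALT  → end HALT, accepted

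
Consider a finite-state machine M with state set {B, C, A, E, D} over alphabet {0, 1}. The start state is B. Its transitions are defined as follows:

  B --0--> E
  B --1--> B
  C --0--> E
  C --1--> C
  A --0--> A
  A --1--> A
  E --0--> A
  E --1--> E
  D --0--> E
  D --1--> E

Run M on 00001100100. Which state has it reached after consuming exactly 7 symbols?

A

start at B
read '0': B → E
read '0': E → A
read '0': A → A
read '0': A → A
read '1': A → A
read '1': A → A
read '0': A → A
After 7 symbols: A.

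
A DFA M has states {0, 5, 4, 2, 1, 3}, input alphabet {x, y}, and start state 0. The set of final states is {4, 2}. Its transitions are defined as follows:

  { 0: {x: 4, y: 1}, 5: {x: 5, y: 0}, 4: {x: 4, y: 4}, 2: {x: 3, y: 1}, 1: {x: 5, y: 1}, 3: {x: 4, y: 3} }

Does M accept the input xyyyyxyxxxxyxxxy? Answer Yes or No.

Yes

Trace: 0 -x-> 4 -y-> 4 -y-> 4 -y-> 4 -y-> 4 -x-> 4 -y-> 4 -x-> 4 -x-> 4 -x-> 4 -x-> 4 -y-> 4 -x-> 4 -x-> 4 -x-> 4 -y-> 4
End state 4 is accepting.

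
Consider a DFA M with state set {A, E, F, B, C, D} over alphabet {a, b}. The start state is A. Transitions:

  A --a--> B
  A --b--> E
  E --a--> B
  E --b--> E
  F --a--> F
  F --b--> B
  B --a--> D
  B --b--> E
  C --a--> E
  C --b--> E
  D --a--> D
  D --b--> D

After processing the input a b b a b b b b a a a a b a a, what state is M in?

D

Trace: A -a-> B -b-> E -b-> E -a-> B -b-> E -b-> E -b-> E -b-> E -a-> B -a-> D -a-> D -a-> D -b-> D -a-> D -a-> D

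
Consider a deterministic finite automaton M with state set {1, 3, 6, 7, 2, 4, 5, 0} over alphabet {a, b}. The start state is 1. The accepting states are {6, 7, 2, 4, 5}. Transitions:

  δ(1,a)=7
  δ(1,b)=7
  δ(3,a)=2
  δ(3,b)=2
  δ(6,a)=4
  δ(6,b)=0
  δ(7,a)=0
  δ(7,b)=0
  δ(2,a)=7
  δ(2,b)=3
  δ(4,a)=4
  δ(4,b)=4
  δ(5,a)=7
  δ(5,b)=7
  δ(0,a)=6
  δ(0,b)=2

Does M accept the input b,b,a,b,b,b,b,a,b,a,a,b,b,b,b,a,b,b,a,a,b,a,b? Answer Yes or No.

Yes

start at 1
read 'b': 1 → 7
read 'b': 7 → 0
read 'a': 0 → 6
read 'b': 6 → 0
read 'b': 0 → 2
read 'b': 2 → 3
read 'b': 3 → 2
read 'a': 2 → 7
read 'b': 7 → 0
read 'a': 0 → 6
read 'a': 6 → 4
read 'b': 4 → 4
read 'b': 4 → 4
read 'b': 4 → 4
read 'b': 4 → 4
read 'a': 4 → 4
read 'b': 4 → 4
read 'b': 4 → 4
read 'a': 4 → 4
read 'a': 4 → 4
read 'b': 4 → 4
read 'a': 4 → 4
read 'b': 4 → 4
End state 4 is accepting.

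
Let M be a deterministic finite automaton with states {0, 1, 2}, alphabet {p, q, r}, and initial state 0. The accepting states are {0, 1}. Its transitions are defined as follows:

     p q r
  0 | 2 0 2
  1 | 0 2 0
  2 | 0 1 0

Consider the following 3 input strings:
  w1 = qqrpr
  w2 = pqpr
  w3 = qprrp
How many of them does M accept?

1

w1: Trace: 0 -q-> 0 -q-> 0 -r-> 2 -p-> 0 -r-> 2  → end 2, rejected
w2: Trace: 0 -p-> 2 -q-> 1 -p-> 0 -r-> 2  → end 2, rejected
w3: Trace: 0 -q-> 0 -p-> 2 -r-> 0 -r-> 2 -p-> 0  → end 0, accepted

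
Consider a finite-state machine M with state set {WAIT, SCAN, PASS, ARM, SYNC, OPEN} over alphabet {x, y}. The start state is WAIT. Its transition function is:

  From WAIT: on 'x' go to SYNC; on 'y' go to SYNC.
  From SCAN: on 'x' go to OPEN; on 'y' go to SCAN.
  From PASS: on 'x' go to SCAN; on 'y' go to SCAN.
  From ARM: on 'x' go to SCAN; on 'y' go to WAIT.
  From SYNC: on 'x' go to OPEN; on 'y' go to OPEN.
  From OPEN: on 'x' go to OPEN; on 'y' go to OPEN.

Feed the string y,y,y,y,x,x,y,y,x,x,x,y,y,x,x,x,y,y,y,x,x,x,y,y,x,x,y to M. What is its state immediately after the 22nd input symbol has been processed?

WAIT → SYNC → OPEN → OPEN → OPEN → OPEN → OPEN → OPEN → OPEN → OPEN → OPEN → OPEN → OPEN → OPEN → OPEN → OPEN → OPEN → OPEN → OPEN → OPEN → OPEN → OPEN → OPEN
After 22 symbols: OPEN.

OPEN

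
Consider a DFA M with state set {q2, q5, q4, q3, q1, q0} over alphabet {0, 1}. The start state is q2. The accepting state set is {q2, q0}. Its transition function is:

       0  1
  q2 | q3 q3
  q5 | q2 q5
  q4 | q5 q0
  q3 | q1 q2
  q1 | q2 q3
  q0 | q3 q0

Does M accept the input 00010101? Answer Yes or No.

start at q2
read '0': q2 → q3
read '0': q3 → q1
read '0': q1 → q2
read '1': q2 → q3
read '0': q3 → q1
read '1': q1 → q3
read '0': q3 → q1
read '1': q1 → q3
End state q3 is not accepting.

No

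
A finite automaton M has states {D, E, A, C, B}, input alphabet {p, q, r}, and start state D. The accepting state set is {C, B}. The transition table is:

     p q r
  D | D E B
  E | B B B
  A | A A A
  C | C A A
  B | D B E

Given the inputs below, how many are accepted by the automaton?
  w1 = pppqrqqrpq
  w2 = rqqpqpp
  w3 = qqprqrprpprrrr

w1:
  start at D
  read 'p': D → D
  read 'p': D → D
  read 'p': D → D
  read 'q': D → E
  read 'r': E → B
  read 'q': B → B
  read 'q': B → B
  read 'r': B → E
  read 'p': E → B
  read 'q': B → B
  end B, accepted
w2:
  start at D
  read 'r': D → B
  read 'q': B → B
  read 'q': B → B
  read 'p': B → D
  read 'q': D → E
  read 'p': E → B
  read 'p': B → D
  end D, rejected
w3:
  start at D
  read 'q': D → E
  read 'q': E → B
  read 'p': B → D
  read 'r': D → B
  read 'q': B → B
  read 'r': B → E
  read 'p': E → B
  read 'r': B → E
  read 'p': E → B
  read 'p': B → D
  read 'r': D → B
  read 'r': B → E
  read 'r': E → B
  read 'r': B → E
  end E, rejected

1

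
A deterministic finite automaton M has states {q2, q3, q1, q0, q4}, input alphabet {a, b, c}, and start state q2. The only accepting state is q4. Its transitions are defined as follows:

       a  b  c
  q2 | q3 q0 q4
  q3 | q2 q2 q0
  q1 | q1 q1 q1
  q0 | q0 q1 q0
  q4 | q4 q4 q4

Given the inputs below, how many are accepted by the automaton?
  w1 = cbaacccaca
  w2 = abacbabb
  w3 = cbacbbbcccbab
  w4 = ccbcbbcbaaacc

3

w1: q2 → q4 → q4 → q4 → q4 → q4 → q4 → q4 → q4 → q4 → q4  → end q4, accepted
w2: q2 → q3 → q2 → q3 → q0 → q1 → q1 → q1 → q1  → end q1, rejected
w3: q2 → q4 → q4 → q4 → q4 → q4 → q4 → q4 → q4 → q4 → q4 → q4 → q4 → q4  → end q4, accepted
w4: q2 → q4 → q4 → q4 → q4 → q4 → q4 → q4 → q4 → q4 → q4 → q4 → q4 → q4  → end q4, accepted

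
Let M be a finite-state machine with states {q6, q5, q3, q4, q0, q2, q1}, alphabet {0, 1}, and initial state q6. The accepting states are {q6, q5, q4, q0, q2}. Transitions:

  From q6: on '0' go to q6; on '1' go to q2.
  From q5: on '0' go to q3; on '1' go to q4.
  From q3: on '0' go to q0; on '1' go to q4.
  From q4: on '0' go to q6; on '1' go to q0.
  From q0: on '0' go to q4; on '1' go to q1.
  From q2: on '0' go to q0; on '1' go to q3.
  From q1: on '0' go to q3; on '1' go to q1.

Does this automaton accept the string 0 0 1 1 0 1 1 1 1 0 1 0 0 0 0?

start at q6
read '0': q6 → q6
read '0': q6 → q6
read '1': q6 → q2
read '1': q2 → q3
read '0': q3 → q0
read '1': q0 → q1
read '1': q1 → q1
read '1': q1 → q1
read '1': q1 → q1
read '0': q1 → q3
read '1': q3 → q4
read '0': q4 → q6
read '0': q6 → q6
read '0': q6 → q6
read '0': q6 → q6
End state q6 is accepting.

Yes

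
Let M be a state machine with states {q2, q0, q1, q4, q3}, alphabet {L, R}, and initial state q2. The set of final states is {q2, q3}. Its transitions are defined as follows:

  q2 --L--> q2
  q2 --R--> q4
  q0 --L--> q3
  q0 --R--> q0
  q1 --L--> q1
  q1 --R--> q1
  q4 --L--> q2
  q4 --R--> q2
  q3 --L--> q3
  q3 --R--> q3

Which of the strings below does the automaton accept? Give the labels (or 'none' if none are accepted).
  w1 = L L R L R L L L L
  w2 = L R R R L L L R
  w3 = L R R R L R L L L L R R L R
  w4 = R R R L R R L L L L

w1, w4

w1: Trace: q2 -L-> q2 -L-> q2 -R-> q4 -L-> q2 -R-> q4 -L-> q2 -L-> q2 -L-> q2 -L-> q2  → end q2, accepted
w2: Trace: q2 -L-> q2 -R-> q4 -R-> q2 -R-> q4 -L-> q2 -L-> q2 -L-> q2 -R-> q4  → end q4, rejected
w3: Trace: q2 -L-> q2 -R-> q4 -R-> q2 -R-> q4 -L-> q2 -R-> q4 -L-> q2 -L-> q2 -L-> q2 -L-> q2 -R-> q4 -R-> q2 -L-> q2 -R-> q4  → end q4, rejected
w4: Trace: q2 -R-> q4 -R-> q2 -R-> q4 -L-> q2 -R-> q4 -R-> q2 -L-> q2 -L-> q2 -L-> q2 -L-> q2  → end q2, accepted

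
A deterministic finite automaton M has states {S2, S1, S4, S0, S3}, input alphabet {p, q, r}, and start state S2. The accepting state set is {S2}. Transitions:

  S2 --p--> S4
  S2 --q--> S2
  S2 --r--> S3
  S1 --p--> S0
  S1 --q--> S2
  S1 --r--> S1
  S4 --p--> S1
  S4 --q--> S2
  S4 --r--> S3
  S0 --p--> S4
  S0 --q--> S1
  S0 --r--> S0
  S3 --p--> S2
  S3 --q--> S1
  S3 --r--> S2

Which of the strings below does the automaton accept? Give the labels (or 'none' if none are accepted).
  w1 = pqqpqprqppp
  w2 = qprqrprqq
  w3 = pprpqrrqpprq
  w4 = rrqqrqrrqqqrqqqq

w2, w3, w4

w1: Trace: S2 -p-> S4 -q-> S2 -q-> S2 -p-> S4 -q-> S2 -p-> S4 -r-> S3 -q-> S1 -p-> S0 -p-> S4 -p-> S1  → end S1, rejected
w2: Trace: S2 -q-> S2 -p-> S4 -r-> S3 -q-> S1 -r-> S1 -p-> S0 -r-> S0 -q-> S1 -q-> S2  → end S2, accepted
w3: Trace: S2 -p-> S4 -p-> S1 -r-> S1 -p-> S0 -q-> S1 -r-> S1 -r-> S1 -q-> S2 -p-> S4 -p-> S1 -r-> S1 -q-> S2  → end S2, accepted
w4: Trace: S2 -r-> S3 -r-> S2 -q-> S2 -q-> S2 -r-> S3 -q-> S1 -r-> S1 -r-> S1 -q-> S2 -q-> S2 -q-> S2 -r-> S3 -q-> S1 -q-> S2 -q-> S2 -q-> S2  → end S2, accepted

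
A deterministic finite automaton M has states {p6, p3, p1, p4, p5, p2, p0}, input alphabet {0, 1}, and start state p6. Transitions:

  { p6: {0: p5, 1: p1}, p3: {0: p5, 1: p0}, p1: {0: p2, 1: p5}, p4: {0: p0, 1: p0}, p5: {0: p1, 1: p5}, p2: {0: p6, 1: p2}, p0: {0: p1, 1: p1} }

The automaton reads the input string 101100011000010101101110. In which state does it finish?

p1

p6 → p1 → p2 → p2 → p2 → p6 → p5 → p1 → p5 → p5 → p1 → p2 → p6 → p5 → p5 → p1 → p5 → p1 → p5 → p5 → p1 → p5 → p5 → p5 → p1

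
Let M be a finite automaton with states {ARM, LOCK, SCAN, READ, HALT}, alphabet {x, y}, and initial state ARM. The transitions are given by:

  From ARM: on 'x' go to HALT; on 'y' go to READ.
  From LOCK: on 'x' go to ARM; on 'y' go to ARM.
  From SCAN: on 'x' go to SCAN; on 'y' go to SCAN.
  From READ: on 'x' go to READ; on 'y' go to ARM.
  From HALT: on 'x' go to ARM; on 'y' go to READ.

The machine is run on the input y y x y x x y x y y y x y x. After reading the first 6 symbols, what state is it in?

READ

start at ARM
read 'y': ARM → READ
read 'y': READ → ARM
read 'x': ARM → HALT
read 'y': HALT → READ
read 'x': READ → READ
read 'x': READ → READ
After 6 symbols: READ.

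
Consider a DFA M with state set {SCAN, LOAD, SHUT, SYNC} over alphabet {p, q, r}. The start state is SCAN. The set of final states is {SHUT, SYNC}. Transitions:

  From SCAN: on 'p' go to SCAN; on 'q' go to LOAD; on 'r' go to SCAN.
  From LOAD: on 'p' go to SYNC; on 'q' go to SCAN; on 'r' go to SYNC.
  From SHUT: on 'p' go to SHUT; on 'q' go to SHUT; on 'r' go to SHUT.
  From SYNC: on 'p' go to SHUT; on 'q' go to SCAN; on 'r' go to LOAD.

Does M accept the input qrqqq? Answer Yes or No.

start at SCAN
read 'q': SCAN → LOAD
read 'r': LOAD → SYNC
read 'q': SYNC → SCAN
read 'q': SCAN → LOAD
read 'q': LOAD → SCAN
End state SCAN is not accepting.

No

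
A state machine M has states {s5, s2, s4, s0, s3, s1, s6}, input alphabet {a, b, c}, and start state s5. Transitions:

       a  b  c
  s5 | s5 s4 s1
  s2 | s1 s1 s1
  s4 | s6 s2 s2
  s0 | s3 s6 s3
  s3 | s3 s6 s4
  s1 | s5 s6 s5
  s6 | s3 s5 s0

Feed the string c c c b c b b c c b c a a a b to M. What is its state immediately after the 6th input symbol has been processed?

Trace: s5 -c-> s1 -c-> s5 -c-> s1 -b-> s6 -c-> s0 -b-> s6
After 6 symbols: s6.

s6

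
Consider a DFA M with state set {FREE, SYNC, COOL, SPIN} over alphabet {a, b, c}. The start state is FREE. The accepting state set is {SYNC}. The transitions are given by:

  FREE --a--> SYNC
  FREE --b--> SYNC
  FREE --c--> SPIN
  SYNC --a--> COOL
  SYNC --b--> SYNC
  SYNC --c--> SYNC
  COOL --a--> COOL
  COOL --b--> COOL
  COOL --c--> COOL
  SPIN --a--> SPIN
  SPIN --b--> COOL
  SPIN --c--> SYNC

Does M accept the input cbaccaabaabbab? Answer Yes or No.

No

start at FREE
read 'c': FREE → SPIN
read 'b': SPIN → COOL
read 'a': COOL → COOL
read 'c': COOL → COOL
read 'c': COOL → COOL
read 'a': COOL → COOL
read 'a': COOL → COOL
read 'b': COOL → COOL
read 'a': COOL → COOL
read 'a': COOL → COOL
read 'b': COOL → COOL
read 'b': COOL → COOL
read 'a': COOL → COOL
read 'b': COOL → COOL
End state COOL is not accepting.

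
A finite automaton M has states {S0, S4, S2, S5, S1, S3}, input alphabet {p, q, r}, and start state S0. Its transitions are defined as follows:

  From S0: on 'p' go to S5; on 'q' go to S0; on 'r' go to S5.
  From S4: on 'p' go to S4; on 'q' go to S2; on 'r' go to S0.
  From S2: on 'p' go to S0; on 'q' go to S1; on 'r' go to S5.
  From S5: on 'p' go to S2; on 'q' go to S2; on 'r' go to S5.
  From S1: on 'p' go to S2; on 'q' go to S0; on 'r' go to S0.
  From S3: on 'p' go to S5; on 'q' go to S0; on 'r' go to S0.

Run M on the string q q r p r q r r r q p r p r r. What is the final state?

Trace: S0 -q-> S0 -q-> S0 -r-> S5 -p-> S2 -r-> S5 -q-> S2 -r-> S5 -r-> S5 -r-> S5 -q-> S2 -p-> S0 -r-> S5 -p-> S2 -r-> S5 -r-> S5

S5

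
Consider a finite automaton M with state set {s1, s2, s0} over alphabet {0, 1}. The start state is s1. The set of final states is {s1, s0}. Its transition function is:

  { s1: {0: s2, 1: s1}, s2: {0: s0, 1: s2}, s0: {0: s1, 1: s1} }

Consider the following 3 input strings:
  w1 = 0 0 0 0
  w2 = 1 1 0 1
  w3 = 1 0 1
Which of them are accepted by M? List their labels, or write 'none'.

w1: Trace: s1 -0-> s2 -0-> s0 -0-> s1 -0-> s2  → end s2, rejected
w2: Trace: s1 -1-> s1 -1-> s1 -0-> s2 -1-> s2  → end s2, rejected
w3: Trace: s1 -1-> s1 -0-> s2 -1-> s2  → end s2, rejected

none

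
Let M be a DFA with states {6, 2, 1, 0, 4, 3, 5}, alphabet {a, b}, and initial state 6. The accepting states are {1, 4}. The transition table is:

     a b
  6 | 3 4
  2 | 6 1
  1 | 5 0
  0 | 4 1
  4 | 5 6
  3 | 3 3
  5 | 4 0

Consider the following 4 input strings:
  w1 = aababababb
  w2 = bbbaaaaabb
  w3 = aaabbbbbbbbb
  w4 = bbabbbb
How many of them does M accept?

w1: Trace: 6 -a-> 3 -a-> 3 -b-> 3 -a-> 3 -b-> 3 -a-> 3 -b-> 3 -a-> 3 -b-> 3 -b-> 3  → end 3, rejected
w2: Trace: 6 -b-> 4 -b-> 6 -b-> 4 -a-> 5 -a-> 4 -a-> 5 -a-> 4 -a-> 5 -b-> 0 -b-> 1  → end 1, accepted
w3: Trace: 6 -a-> 3 -a-> 3 -a-> 3 -b-> 3 -b-> 3 -b-> 3 -b-> 3 -b-> 3 -b-> 3 -b-> 3 -b-> 3 -b-> 3  → end 3, rejected
w4: Trace: 6 -b-> 4 -b-> 6 -a-> 3 -b-> 3 -b-> 3 -b-> 3 -b-> 3  → end 3, rejected

1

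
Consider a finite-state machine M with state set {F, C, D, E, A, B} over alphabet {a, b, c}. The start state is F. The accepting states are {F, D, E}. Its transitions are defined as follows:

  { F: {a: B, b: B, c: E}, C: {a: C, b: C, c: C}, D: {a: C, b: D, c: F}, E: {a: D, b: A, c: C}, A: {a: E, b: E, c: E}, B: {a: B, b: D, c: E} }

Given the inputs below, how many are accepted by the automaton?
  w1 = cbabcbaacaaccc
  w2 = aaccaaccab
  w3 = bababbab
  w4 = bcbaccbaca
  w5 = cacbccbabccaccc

0

w1: F → E → A → E → A → E → A → E → D → F → B → B → E → C → C  → end C, rejected
w2: F → B → B → E → C → C → C → C → C → C → C  → end C, rejected
w3: F → B → B → D → C → C → C → C → C  → end C, rejected
w4: F → B → E → A → E → C → C → C → C → C → C  → end C, rejected
w5: F → E → D → F → B → E → C → C → C → C → C → C → C → C → C → C  → end C, rejected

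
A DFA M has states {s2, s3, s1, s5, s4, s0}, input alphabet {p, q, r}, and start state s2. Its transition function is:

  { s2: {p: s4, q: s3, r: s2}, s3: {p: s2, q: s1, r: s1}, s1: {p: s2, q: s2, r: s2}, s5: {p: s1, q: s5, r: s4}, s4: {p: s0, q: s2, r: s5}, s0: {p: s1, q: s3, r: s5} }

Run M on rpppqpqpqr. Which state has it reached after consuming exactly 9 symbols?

s2

Trace: s2 -r-> s2 -p-> s4 -p-> s0 -p-> s1 -q-> s2 -p-> s4 -q-> s2 -p-> s4 -q-> s2
After 9 symbols: s2.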